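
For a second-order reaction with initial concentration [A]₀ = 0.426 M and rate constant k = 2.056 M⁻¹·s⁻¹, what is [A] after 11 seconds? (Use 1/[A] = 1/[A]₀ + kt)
0.0401 M

1/[A] = 1/[A]₀ + k·t = 1/0.426 + (2.056)·(11) = 2.3474 + 22.6160 = 24.9634
[A] = 1/24.9634 = 0.0401 M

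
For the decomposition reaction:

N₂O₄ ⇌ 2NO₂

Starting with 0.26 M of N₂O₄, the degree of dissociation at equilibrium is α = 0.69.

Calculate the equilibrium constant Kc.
K_c = 1.5972

x = α·[A]₀ = 0.69 × 0.26 = 0.1794 M dissociated.
At eq: [N₂O₄] = 0.26 − 0.1794 = 0.0806 M; [NO₂] = 2x = 0.3588 M.
Kc = [NO₂]²/[N₂O₄] = (0.3588)²/0.0806 = 1.597.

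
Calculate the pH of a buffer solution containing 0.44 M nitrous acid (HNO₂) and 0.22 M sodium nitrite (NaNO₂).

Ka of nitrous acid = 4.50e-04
pH = 3.05

pKa = -log(4.50e-04) = 3.35. pH = pKa + log([A⁻]/[HA]) = 3.35 + log(0.22/0.44)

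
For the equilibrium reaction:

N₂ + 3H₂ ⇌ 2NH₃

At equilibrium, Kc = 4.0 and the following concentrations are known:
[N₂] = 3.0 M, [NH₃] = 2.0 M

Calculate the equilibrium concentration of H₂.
[H₂] = 0.6934 M

Kc = ([NH₃]^2) / ([N₂] × [H₂]^3) = 4.0
[H₂]^3 = (product terms)/(Kc · other reactant terms) = 4 / (4.0 · 3) = 0.33333
[H₂] = (0.33333)^(1/3) = 0.6934 M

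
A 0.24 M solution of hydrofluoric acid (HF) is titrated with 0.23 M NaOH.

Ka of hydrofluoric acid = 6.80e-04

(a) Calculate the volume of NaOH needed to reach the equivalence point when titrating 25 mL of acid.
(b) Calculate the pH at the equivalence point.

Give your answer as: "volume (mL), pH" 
V = 26.1 mL, pH = 8.12

(a) At equivalence: moles acid = moles base.
moles acid = 0.24 × 0.025 = 0.006 mol; V_NaOH = 0.006/0.23 = 0.02609 L = 26.1 mL.
(b) At equivalence, all acid → conjugate base A⁻ at [A⁻] = 0.006/0.05109 = 0.1174 M.
Kb = Kw/Ka = 1.0e-14/6.80e-04 = 1.471e-11; [OH⁻] = √(Kb·[A⁻]) = 1.314e-06; pOH = 5.88; pH = 14 − pOH = 8.12.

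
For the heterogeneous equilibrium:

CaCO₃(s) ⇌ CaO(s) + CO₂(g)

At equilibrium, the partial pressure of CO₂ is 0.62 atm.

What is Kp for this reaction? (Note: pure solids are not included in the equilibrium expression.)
K_p = 0.62

Solids (CaCO₃, CaO) have activity 1 and are excluded.
Kp = P(CO₂) = 0.62.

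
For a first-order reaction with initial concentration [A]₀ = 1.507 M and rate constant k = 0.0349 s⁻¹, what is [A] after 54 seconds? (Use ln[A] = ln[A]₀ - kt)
0.2289 M

ln[A] = ln[A]₀ - k·t = ln(1.507) - (0.0349)·(54) = 0.4101 - 1.8846 = -1.4745
[A] = e^(-1.4745) = 0.2289 M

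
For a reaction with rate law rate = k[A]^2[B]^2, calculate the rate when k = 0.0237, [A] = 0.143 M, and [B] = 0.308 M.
4.598e-05 M/s

rate = k·[A]^2·[B]^2 = 0.0237·(0.143)^2·(0.308)^2 = 0.0237·0.020449·0.094864 = 4.598e-05 M/s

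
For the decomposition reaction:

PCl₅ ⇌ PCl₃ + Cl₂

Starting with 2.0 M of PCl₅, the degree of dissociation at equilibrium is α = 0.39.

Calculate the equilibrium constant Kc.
K_c = 0.4987

x = α·[A]₀ = 0.39 × 2.0 = 0.78 M dissociated.
At eq: [PCl₅] = 2.0 − 0.78 = 1.22 M; [PCl₃] = [Cl₂] = x = 0.78 M.
Kc = [PCl₃][Cl₂]/[PCl₅] = (0.78)²/1.22 = 0.4987.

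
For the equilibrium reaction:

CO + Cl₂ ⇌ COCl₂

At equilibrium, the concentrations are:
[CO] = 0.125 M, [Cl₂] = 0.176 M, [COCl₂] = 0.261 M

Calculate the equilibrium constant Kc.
K_c = 11.8636

Kc = ([COCl₂]) / ([CO] × [Cl₂])
   = ((0.261)) / ((0.125)·(0.176))
   = 0.261 / 0.022 = 11.8636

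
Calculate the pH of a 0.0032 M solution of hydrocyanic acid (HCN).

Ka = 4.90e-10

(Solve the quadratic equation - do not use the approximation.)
pH = 5.90

x² + Ka×x - Ka×C = 0. Using quadratic formula: [H⁺] = 1.2520e-06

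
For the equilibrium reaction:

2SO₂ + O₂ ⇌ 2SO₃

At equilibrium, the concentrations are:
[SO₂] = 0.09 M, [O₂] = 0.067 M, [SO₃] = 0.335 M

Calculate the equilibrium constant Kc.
K_c = 2.07e+02

Kc = ([SO₃]^2) / ([SO₂]^2 × [O₂])
   = ((0.335)^2) / ((0.09)^2·(0.067))
   = 0.11223 / 0.0005427 = 2.07e+02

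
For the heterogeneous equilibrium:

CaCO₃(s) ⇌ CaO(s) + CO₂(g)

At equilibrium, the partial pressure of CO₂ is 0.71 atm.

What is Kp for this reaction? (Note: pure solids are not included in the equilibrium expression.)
K_p = 0.71

Solids (CaCO₃, CaO) have activity 1 and are excluded.
Kp = P(CO₂) = 0.71.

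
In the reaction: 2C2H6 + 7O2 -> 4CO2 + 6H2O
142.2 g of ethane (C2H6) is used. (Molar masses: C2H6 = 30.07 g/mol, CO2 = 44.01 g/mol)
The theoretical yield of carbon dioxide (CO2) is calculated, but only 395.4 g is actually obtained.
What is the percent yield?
Moles of C2H6 = 142.2 g ÷ 30.07 g/mol = 4.72897 mol
Mole ratio: 4 mol CO2 / 2 mol C2H6
Moles of CO2 = 4.72897 × (4/2) = 9.45793 mol
Theoretical yield = 9.45793 mol × 44.01 g/mol = 416.24 g
Actual yield = 395.4 g
Percent yield = (395.4 / 416.24) × 100% = 95.0%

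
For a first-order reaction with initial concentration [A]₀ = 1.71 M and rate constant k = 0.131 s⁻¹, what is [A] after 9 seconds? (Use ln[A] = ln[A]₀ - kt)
0.5260 M

ln[A] = ln[A]₀ - k·t = ln(1.71) - (0.131)·(9) = 0.5365 - 1.1790 = -0.6425
[A] = e^(-0.6425) = 0.5260 M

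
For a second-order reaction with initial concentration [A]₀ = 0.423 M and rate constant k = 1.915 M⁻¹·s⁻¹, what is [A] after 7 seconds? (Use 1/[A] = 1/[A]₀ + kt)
0.0634 M

1/[A] = 1/[A]₀ + k·t = 1/0.423 + (1.915)·(7) = 2.3641 + 13.4050 = 15.7691
[A] = 1/15.7691 = 0.0634 M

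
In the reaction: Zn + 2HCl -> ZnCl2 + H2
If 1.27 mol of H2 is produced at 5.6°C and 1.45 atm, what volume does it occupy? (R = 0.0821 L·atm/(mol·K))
T = 5.6°C + 273.15 = 278.75 K
V = nRT/P = (1.27 × 0.0821 × 278.75) / 1.45
V = 20.04 L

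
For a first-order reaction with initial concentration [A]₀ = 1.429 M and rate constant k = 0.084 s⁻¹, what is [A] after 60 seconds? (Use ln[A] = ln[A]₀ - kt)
0.0093 M

ln[A] = ln[A]₀ - k·t = ln(1.429) - (0.084)·(60) = 0.3570 - 5.0400 = -4.6830
[A] = e^(-4.6830) = 0.0093 M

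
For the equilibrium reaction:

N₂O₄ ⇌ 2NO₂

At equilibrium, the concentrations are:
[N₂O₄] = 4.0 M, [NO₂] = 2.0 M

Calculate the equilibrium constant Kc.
K_c = 1.0000

Kc = ([NO₂]^2) / ([N₂O₄])
   = ((2.0)^2) / ((4.0))
   = 4 / 4 = 1.0000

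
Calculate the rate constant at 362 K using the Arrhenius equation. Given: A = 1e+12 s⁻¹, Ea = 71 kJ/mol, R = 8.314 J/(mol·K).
5.68e+01 s⁻¹

k = A·exp(-Ea/(R·T)) = 1e+12·exp(-71000/(8.314·362)) = 1e+12·exp(-23.5906) = 1e+12·5.6848e-11 = 5.68e+01 s⁻¹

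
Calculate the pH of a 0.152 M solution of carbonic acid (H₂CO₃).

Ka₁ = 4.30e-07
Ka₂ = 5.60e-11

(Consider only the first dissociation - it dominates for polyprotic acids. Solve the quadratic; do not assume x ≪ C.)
pH = 3.59

x² + Ka₁·x − Ka₁·C = 0 with Ka₁ = 4.30e-07, C = 0.152.
x = (−Ka₁ + √(Ka₁² + 4·Ka₁·C))/2 = 2.5544e-04 M, so pH = 3.59.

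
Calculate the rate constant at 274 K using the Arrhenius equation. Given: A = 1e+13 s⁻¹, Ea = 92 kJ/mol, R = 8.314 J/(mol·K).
2.89e-05 s⁻¹

k = A·exp(-Ea/(R·T)) = 1e+13·exp(-92000/(8.314·274)) = 1e+13·exp(-40.3857) = 1e+13·2.8889e-18 = 2.89e-05 s⁻¹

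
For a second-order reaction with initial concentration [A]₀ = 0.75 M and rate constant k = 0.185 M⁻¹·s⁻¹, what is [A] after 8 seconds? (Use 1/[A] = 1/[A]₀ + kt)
0.3555 M

1/[A] = 1/[A]₀ + k·t = 1/0.75 + (0.185)·(8) = 1.3333 + 1.4800 = 2.8133
[A] = 1/2.8133 = 0.3555 M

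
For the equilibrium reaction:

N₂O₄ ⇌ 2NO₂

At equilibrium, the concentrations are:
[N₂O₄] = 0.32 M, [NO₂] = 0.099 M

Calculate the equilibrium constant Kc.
K_c = 0.0306

Kc = ([NO₂]^2) / ([N₂O₄])
   = ((0.099)^2) / ((0.32))
   = 0.009801 / 0.32 = 0.0306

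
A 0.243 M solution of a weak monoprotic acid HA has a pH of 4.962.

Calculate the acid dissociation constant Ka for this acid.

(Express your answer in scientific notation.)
K_a = 4.90e-10

[H⁺] = 10^(−pH) = 10^(−4.962) = 1.091e-05 M. For HA ⇌ H⁺ + A⁻, Ka = x²/(C − x) = (1.091e-05)²/(0.243 − 1.091e-05) = 4.90e-10.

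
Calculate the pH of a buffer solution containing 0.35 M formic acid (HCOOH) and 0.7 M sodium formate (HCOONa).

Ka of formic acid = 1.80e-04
pH = 4.05

pKa = -log(1.80e-04) = 3.74. pH = pKa + log([A⁻]/[HA]) = 3.74 + log(0.7/0.35)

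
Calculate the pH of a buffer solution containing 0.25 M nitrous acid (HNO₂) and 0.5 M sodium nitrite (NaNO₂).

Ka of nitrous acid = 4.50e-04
pH = 3.65

pKa = -log(4.50e-04) = 3.35. pH = pKa + log([A⁻]/[HA]) = 3.35 + log(0.5/0.25)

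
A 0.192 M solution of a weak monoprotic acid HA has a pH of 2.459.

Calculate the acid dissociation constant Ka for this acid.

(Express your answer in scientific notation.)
K_a = 6.41e-05

[H⁺] = 10^(−pH) = 10^(−2.459) = 3.475e-03 M. For HA ⇌ H⁺ + A⁻, Ka = x²/(C − x) = (3.475e-03)²/(0.192 − 3.475e-03) = 6.41e-05.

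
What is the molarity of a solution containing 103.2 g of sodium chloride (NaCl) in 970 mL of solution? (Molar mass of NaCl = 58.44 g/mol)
Moles of NaCl = 103.2 g ÷ 58.44 g/mol = 1.76591 mol
Volume = 970 mL = 0.97 L
Molarity = 1.76591 mol ÷ 0.97 L = 1.821 M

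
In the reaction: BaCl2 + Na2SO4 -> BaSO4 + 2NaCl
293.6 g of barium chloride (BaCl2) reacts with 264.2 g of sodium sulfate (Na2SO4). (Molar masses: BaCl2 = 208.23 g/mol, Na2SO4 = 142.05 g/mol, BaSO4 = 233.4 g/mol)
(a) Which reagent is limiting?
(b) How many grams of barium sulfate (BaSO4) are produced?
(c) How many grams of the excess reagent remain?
(a) BaCl2, (b) 329.1 g, (c) 63.91 g

Moles of BaCl2 = 293.6 g ÷ 208.23 g/mol = 1.40998 mol
Moles of Na2SO4 = 264.2 g ÷ 142.05 g/mol = 1.85991 mol
Moles ÷ coefficient: BaCl2: 1.40998/1 = 1.41, Na2SO4: 1.85991/1 = 1.86
(a) BaCl2 has the smaller value, so BaCl2 is the limiting reagent.
(b) Moles of BaSO4 = 1.40998 mol BaCl2 × (1/1) = 1.40998 mol; mass = 1.40998 mol × 233.4 g/mol = 329.1 g
(c) Na2SO4 consumed = 1.40998 × (1/1) = 1.40998 mol; remaining = 1.85991 − 1.40998 = 0.449929 mol; mass = 0.449929 mol × 142.05 g/mol = 63.91 g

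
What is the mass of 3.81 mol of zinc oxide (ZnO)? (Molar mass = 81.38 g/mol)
Mass = 3.81 mol × 81.38 g/mol = 310.1 g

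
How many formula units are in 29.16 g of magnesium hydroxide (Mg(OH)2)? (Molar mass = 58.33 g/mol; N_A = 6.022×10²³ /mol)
Moles = 29.16 g ÷ 58.33 g/mol = 0.499914 mol
Formula units = 0.499914 mol × 6.022×10²³ /mol = 3.010e+23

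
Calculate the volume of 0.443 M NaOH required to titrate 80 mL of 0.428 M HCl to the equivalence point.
V_{base} = 77.3 mL

At equivalence: moles acid = moles base.
moles HCl = 0.428 M × 0.08 L = 0.03424 mol
V_NaOH = 0.03424 mol ÷ 0.443 M = 0.07729 L = 77.3 mL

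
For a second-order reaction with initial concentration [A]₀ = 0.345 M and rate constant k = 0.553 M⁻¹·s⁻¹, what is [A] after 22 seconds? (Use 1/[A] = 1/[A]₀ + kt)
0.0664 M

1/[A] = 1/[A]₀ + k·t = 1/0.345 + (0.553)·(22) = 2.8986 + 12.1660 = 15.0646
[A] = 1/15.0646 = 0.0664 M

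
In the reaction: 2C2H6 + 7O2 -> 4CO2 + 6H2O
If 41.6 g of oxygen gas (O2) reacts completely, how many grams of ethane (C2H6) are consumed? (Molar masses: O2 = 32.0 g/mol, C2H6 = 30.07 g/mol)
Moles of O2 = 41.6 g ÷ 32.0 g/mol = 1.3 mol
Mole ratio: 2 mol C2H6 / 7 mol O2
Moles of C2H6 = 1.3 × (2/7) = 0.371429 mol
Mass of C2H6 = 0.371429 mol × 30.07 g/mol = 11.17 g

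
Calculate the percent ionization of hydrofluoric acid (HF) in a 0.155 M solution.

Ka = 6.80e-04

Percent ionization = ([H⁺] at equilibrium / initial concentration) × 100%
Percent ionization = 6.41%

Let x = [H⁺]. Ka = x²/(C - x) ⇒ x² + (6.80e-04)x - (6.80e-04)(0.155) = 0. x = 9.9321e-03. Percent = (9.9321e-03/0.155) × 100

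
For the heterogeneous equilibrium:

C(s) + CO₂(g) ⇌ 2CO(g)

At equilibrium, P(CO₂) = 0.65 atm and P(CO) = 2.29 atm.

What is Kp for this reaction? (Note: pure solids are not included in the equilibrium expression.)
K_p = 8.068

Solid C is excluded.
Kp = P(CO)²/P(CO₂) = (2.29)²/0.65 = 5.244/0.65 = 8.068.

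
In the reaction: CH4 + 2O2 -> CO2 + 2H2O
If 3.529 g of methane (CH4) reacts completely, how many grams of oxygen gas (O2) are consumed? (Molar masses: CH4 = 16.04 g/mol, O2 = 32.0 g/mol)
Moles of CH4 = 3.529 g ÷ 16.04 g/mol = 0.220012 mol
Mole ratio: 2 mol O2 / 1 mol CH4
Moles of O2 = 0.220012 × (2/1) = 0.440025 mol
Mass of O2 = 0.440025 mol × 32.0 g/mol = 14.08 g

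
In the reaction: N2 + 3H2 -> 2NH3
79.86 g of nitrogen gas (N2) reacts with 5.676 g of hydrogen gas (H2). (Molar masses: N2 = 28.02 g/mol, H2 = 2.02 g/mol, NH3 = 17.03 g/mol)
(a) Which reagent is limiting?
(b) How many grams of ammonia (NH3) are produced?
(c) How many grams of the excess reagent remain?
(a) H2, (b) 31.9 g, (c) 53.62 g

Moles of N2 = 79.86 g ÷ 28.02 g/mol = 2.85011 mol
Moles of H2 = 5.676 g ÷ 2.02 g/mol = 2.8099 mol
Moles ÷ coefficient: N2: 2.85011/1 = 2.85, H2: 2.8099/3 = 0.9366
(a) H2 has the smaller value, so H2 is the limiting reagent.
(b) Moles of NH3 = 2.8099 mol H2 × (2/3) = 1.87327 mol; mass = 1.87327 mol × 17.03 g/mol = 31.9 g
(c) N2 consumed = 2.8099 × (1/3) = 0.936634 mol; remaining = 2.85011 − 0.936634 = 1.91347 mol; mass = 1.91347 mol × 28.02 g/mol = 53.62 g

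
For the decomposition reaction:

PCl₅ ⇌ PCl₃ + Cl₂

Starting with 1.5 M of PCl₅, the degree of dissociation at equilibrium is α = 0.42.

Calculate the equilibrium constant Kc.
K_c = 0.4562

x = α·[A]₀ = 0.42 × 1.5 = 0.63 M dissociated.
At eq: [PCl₅] = 1.5 − 0.63 = 0.87 M; [PCl₃] = [Cl₂] = x = 0.63 M.
Kc = [PCl₃][Cl₂]/[PCl₅] = (0.63)²/0.87 = 0.4562.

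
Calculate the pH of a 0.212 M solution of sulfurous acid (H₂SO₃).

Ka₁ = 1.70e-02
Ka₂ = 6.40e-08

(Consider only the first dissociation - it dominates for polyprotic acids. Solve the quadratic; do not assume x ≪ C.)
pH = 1.28

x² + Ka₁·x − Ka₁·C = 0 with Ka₁ = 1.70e-02, C = 0.212.
x = (−Ka₁ + √(Ka₁² + 4·Ka₁·C))/2 = 5.2132e-02 M, so pH = 1.28.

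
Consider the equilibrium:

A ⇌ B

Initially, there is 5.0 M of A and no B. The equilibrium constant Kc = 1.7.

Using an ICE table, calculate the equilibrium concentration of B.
[B] = 3.148 M

ICE: [A] = 5.0 − x, [B] = x.
Kc = x/(5.0 − x) = 1.7 ⇒ x = 1.7·5.0/(1 + 1.7) = 8.5/2.7 = 3.148.
[B] = x = 3.148 M.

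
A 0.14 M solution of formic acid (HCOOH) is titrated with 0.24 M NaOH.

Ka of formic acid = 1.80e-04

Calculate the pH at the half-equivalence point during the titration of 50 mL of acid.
pH = pKa = 3.74

At the half-equivalence point, [HA] = [A⁻], so by Henderson–Hasselbalch pH = pKa + log(1) = pKa.
pKa = −log(1.80e-04) = 3.74.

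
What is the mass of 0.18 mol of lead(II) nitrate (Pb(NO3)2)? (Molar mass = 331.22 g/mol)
Mass = 0.18 mol × 331.22 g/mol = 59.62 g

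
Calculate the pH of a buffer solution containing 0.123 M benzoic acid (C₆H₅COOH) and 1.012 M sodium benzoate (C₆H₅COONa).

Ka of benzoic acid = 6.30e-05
pH = 5.12

pKa = -log(6.30e-05) = 4.20. pH = pKa + log([A⁻]/[HA]) = 4.20 + log(1.012/0.123)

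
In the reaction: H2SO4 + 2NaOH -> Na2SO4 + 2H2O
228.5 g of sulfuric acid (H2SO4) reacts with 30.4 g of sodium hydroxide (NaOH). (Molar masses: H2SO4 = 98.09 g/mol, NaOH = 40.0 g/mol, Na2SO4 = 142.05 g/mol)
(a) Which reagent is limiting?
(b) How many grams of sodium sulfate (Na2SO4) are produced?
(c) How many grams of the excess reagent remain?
(a) NaOH, (b) 53.98 g, (c) 191.2 g

Moles of H2SO4 = 228.5 g ÷ 98.09 g/mol = 2.32949 mol
Moles of NaOH = 30.4 g ÷ 40.0 g/mol = 0.76 mol
Moles ÷ coefficient: H2SO4: 2.32949/1 = 2.329, NaOH: 0.76/2 = 0.38
(a) NaOH has the smaller value, so NaOH is the limiting reagent.
(b) Moles of Na2SO4 = 0.76 mol NaOH × (1/2) = 0.38 mol; mass = 0.38 mol × 142.05 g/mol = 53.98 g
(c) H2SO4 consumed = 0.76 × (1/2) = 0.38 mol; remaining = 2.32949 − 0.38 = 1.94949 mol; mass = 1.94949 mol × 98.09 g/mol = 191.2 g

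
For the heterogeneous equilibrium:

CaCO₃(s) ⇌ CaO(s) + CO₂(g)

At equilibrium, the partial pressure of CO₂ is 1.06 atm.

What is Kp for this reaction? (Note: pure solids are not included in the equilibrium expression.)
K_p = 1.06

Solids (CaCO₃, CaO) have activity 1 and are excluded.
Kp = P(CO₂) = 1.06.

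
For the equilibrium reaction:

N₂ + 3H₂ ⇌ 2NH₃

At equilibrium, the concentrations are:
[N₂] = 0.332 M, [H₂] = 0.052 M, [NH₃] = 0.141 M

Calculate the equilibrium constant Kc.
K_c = 4.26e+02

Kc = ([NH₃]^2) / ([N₂] × [H₂]^3)
   = ((0.141)^2) / ((0.332)·(0.052)^3)
   = 0.019881 / 4.6682e-05 = 4.26e+02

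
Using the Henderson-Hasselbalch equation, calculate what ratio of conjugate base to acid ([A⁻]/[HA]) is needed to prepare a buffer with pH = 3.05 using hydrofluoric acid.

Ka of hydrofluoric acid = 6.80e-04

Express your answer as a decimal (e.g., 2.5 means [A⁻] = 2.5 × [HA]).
[A⁻]/[HA] = 0.763

pKa = −log(6.80e-04) = 3.1675. pH = pKa + log([A⁻]/[HA]). 3.05 = 3.1675 + log(ratio). log(ratio) = 3.05 − 3.1675 = -0.1175. ratio = 10^(-0.1175) = 0.763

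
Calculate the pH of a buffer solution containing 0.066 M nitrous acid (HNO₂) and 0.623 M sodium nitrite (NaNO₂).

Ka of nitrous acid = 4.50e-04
pH = 4.32

pKa = -log(4.50e-04) = 3.35. pH = pKa + log([A⁻]/[HA]) = 3.35 + log(0.623/0.066)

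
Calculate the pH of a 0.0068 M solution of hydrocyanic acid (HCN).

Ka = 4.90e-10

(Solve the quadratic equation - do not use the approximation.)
pH = 5.74

x² + Ka×x - Ka×C = 0. Using quadratic formula: [H⁺] = 1.8251e-06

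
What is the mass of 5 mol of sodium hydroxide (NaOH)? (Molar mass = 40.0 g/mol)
Mass = 5 mol × 40.0 g/mol = 200 g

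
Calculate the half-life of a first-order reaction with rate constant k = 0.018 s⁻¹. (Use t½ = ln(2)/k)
38.51 s

t½ = ln(2)/k = 0.6931/0.018 = 38.51 s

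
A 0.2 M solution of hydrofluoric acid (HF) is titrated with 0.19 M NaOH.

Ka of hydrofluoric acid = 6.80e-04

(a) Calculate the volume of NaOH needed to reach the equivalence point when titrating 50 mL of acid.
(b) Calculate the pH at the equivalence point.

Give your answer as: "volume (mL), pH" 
V = 52.6 mL, pH = 8.08

(a) At equivalence: moles acid = moles base.
moles acid = 0.2 × 0.05 = 0.01 mol; V_NaOH = 0.01/0.19 = 0.05263 L = 52.6 mL.
(b) At equivalence, all acid → conjugate base A⁻ at [A⁻] = 0.01/0.1026 = 0.09744 M.
Kb = Kw/Ka = 1.0e-14/6.80e-04 = 1.471e-11; [OH⁻] = √(Kb·[A⁻]) = 1.197e-06; pOH = 5.92; pH = 14 − pOH = 8.08.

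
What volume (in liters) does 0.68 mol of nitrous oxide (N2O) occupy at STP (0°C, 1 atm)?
At STP, 1 mol of gas occupies 22.4 L
Volume = 0.68 mol × 22.4 L/mol = 15.23 L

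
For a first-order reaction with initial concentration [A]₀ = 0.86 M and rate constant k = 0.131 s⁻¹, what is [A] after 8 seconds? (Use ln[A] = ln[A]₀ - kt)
0.3015 M

ln[A] = ln[A]₀ - k·t = ln(0.86) - (0.131)·(8) = -0.1508 - 1.0480 = -1.1988
[A] = e^(-1.1988) = 0.3015 M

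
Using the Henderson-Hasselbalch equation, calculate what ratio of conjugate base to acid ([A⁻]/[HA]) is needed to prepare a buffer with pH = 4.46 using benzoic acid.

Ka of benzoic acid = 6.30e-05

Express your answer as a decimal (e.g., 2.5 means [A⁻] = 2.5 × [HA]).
[A⁻]/[HA] = 1.817

pKa = −log(6.30e-05) = 4.2007. pH = pKa + log([A⁻]/[HA]). 4.46 = 4.2007 + log(ratio). log(ratio) = 4.46 − 4.2007 = 0.2593. ratio = 10^(0.2593) = 1.817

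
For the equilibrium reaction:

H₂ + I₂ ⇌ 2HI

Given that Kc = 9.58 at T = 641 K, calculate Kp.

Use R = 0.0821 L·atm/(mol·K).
K_p = 9.5800

Δn = (moles gaseous products) − (moles gaseous reactants) = 0
T = 641 K; RT = 0.0821 × 641 = 52.6261
Kp = Kc·(RT)^Δn = 9.58 × (52.6261)^0 = 9.58 × 1 = 9.5800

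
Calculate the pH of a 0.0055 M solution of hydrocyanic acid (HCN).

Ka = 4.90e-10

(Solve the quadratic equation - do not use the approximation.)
pH = 5.78

x² + Ka×x - Ka×C = 0. Using quadratic formula: [H⁺] = 1.6414e-06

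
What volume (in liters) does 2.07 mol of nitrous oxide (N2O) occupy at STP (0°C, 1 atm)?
At STP, 1 mol of gas occupies 22.4 L
Volume = 2.07 mol × 22.4 L/mol = 46.37 L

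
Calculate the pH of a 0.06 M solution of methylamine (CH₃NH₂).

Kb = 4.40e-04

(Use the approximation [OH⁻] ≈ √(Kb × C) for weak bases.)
pH = 11.71

[OH⁻] = √(Kb × C) = √(4.40e-04 × 0.06) = 5.1381e-03. pOH = 2.29, pH = 14 - pOH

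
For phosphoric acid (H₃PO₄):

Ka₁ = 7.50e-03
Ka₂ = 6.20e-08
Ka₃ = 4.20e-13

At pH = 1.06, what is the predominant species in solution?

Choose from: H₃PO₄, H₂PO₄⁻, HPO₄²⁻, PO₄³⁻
H₃PO₄

pKa1 = 2.12, pKa2 = 7.21, pKa3 = 12.38. Each pKa is the crossover between adjacent species; pH = 1.06 lies in the region where H₃PO₄ predominates.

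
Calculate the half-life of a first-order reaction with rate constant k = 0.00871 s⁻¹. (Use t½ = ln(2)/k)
79.58 s

t½ = ln(2)/k = 0.6931/0.00871 = 79.58 s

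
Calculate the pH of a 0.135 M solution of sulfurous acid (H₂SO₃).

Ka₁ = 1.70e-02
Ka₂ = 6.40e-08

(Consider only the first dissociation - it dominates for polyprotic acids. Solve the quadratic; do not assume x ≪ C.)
pH = 1.40

x² + Ka₁·x − Ka₁·C = 0 with Ka₁ = 1.70e-02, C = 0.135.
x = (−Ka₁ + √(Ka₁² + 4·Ka₁·C))/2 = 4.0154e-02 M, so pH = 1.40.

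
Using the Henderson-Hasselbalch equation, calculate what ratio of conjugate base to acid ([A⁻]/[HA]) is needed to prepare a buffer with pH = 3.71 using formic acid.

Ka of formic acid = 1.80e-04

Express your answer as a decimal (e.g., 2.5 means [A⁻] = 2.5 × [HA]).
[A⁻]/[HA] = 0.923

pKa = −log(1.80e-04) = 3.7447. pH = pKa + log([A⁻]/[HA]). 3.71 = 3.7447 + log(ratio). log(ratio) = 3.71 − 3.7447 = -0.0347. ratio = 10^(-0.0347) = 0.923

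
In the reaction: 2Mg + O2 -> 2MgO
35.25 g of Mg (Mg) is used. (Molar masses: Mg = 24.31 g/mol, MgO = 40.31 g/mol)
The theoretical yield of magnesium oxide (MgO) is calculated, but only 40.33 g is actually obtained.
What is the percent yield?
Moles of Mg = 35.25 g ÷ 24.31 g/mol = 1.45002 mol
Mole ratio: 2 mol MgO / 2 mol Mg
Moles of MgO = 1.45002 × (2/2) = 1.45002 mol
Theoretical yield = 1.45002 mol × 40.31 g/mol = 58.45 g
Actual yield = 40.33 g
Percent yield = (40.33 / 58.45) × 100% = 69.0%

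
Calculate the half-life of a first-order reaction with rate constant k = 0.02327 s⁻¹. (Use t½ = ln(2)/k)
29.79 s

t½ = ln(2)/k = 0.6931/0.02327 = 29.79 s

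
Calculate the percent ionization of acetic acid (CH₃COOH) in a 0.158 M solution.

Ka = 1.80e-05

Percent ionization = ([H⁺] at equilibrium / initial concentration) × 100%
Percent ionization = 1.06%

Let x = [H⁺]. Ka = x²/(C - x) ⇒ x² + (1.80e-05)x - (1.80e-05)(0.158) = 0. x = 1.6774e-03. Percent = (1.6774e-03/0.158) × 100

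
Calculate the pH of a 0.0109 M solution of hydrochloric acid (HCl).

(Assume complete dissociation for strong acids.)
pH = 1.96

[H⁺] = 0.0109 M for strong acid. pH = -log[H⁺] = -log(0.0109)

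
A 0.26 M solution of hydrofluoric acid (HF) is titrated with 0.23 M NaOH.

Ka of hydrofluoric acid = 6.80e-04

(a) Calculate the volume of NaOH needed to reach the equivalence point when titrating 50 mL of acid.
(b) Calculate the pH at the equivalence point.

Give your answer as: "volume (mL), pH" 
V = 56.5 mL, pH = 8.13

(a) At equivalence: moles acid = moles base.
moles acid = 0.26 × 0.05 = 0.013 mol; V_NaOH = 0.013/0.23 = 0.05652 L = 56.5 mL.
(b) At equivalence, all acid → conjugate base A⁻ at [A⁻] = 0.013/0.1065 = 0.122 M.
Kb = Kw/Ka = 1.0e-14/6.80e-04 = 1.471e-11; [OH⁻] = √(Kb·[A⁻]) = 1.340e-06; pOH = 5.87; pH = 14 − pOH = 8.13.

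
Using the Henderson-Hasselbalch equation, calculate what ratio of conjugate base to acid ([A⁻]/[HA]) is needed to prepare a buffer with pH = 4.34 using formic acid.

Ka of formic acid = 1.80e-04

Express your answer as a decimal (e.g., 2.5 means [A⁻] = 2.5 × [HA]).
[A⁻]/[HA] = 3.938

pKa = −log(1.80e-04) = 3.7447. pH = pKa + log([A⁻]/[HA]). 4.34 = 3.7447 + log(ratio). log(ratio) = 4.34 − 3.7447 = 0.5953. ratio = 10^(0.5953) = 3.938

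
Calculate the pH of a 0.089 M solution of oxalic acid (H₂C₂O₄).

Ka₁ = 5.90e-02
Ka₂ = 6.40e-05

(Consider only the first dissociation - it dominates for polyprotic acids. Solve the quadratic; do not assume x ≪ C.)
pH = 1.31

x² + Ka₁·x − Ka₁·C = 0 with Ka₁ = 5.90e-02, C = 0.089.
x = (−Ka₁ + √(Ka₁² + 4·Ka₁·C))/2 = 4.8738e-02 M, so pH = 1.31.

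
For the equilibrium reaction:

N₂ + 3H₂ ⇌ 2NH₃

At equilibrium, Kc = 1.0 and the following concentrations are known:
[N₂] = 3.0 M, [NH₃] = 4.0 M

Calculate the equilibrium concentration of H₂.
[H₂] = 1.7472 M

Kc = ([NH₃]^2) / ([N₂] × [H₂]^3) = 1.0
[H₂]^3 = (product terms)/(Kc · other reactant terms) = 16 / (1.0 · 3) = 5.3333
[H₂] = (5.3333)^(1/3) = 1.7472 M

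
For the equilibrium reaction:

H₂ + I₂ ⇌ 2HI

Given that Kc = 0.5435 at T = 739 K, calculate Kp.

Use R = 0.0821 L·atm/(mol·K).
K_p = 0.5435

Δn = (moles gaseous products) − (moles gaseous reactants) = 0
T = 739 K; RT = 0.0821 × 739 = 60.6719
Kp = Kc·(RT)^Δn = 0.5435 × (60.6719)^0 = 0.5435 × 1 = 0.5435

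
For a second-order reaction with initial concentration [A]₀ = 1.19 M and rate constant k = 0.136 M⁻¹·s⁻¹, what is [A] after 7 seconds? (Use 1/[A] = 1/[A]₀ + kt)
0.5579 M

1/[A] = 1/[A]₀ + k·t = 1/1.19 + (0.136)·(7) = 0.8403 + 0.9520 = 1.7923
[A] = 1/1.7923 = 0.5579 M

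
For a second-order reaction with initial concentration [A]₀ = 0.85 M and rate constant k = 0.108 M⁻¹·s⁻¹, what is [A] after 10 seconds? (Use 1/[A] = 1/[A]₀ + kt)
0.4432 M

1/[A] = 1/[A]₀ + k·t = 1/0.85 + (0.108)·(10) = 1.1765 + 1.0800 = 2.2565
[A] = 1/2.2565 = 0.4432 M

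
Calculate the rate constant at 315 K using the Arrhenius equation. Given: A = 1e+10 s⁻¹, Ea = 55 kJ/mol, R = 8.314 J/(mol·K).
7.57e+00 s⁻¹

k = A·exp(-Ea/(R·T)) = 1e+10·exp(-55000/(8.314·315)) = 1e+10·exp(-21.0011) = 1e+10·7.5742e-10 = 7.57e+00 s⁻¹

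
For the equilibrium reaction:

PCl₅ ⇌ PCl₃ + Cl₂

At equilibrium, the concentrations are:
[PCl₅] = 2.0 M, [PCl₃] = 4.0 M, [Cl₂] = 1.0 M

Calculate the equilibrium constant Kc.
K_c = 2.0000

Kc = ([PCl₃] × [Cl₂]) / ([PCl₅])
   = ((4.0)·(1.0)) / ((2.0))
   = 4 / 2 = 2.0000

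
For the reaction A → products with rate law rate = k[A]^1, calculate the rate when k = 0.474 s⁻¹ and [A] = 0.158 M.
0.07489 M/s

rate = k·[A]^1 = 0.474·(0.158)^1 = 0.474·0.158 = 0.07489 M/s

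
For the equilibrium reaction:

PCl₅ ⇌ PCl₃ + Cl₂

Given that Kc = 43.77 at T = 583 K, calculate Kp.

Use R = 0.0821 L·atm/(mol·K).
K_p = 2.10e+03

Δn = (moles gaseous products) − (moles gaseous reactants) = 1
T = 583 K; RT = 0.0821 × 583 = 47.8643
Kp = Kc·(RT)^Δn = 43.77 × (47.8643)^1 = 43.77 × 47.8643 = 2.10e+03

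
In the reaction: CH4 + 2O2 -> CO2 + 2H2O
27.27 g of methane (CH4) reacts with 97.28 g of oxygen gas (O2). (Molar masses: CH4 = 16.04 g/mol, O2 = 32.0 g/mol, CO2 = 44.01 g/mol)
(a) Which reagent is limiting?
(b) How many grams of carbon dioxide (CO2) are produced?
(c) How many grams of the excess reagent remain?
(a) O2, (b) 66.9 g, (c) 2.889 g

Moles of CH4 = 27.27 g ÷ 16.04 g/mol = 1.70012 mol
Moles of O2 = 97.28 g ÷ 32.0 g/mol = 3.04 mol
Moles ÷ coefficient: CH4: 1.70012/1 = 1.7, O2: 3.04/2 = 1.52
(a) O2 has the smaller value, so O2 is the limiting reagent.
(b) Moles of CO2 = 3.04 mol O2 × (1/2) = 1.52 mol; mass = 1.52 mol × 44.01 g/mol = 66.9 g
(c) CH4 consumed = 3.04 × (1/2) = 1.52 mol; remaining = 1.70012 − 1.52 = 0.180125 mol; mass = 0.180125 mol × 16.04 g/mol = 2.889 g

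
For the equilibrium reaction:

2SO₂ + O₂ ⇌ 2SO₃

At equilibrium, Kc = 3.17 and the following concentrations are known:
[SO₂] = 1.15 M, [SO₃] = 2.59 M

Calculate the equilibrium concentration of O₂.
[O₂] = 1.6001 M

Kc = ([SO₃]^2) / ([SO₂]^2 × [O₂]) = 3.17
[O₂]^1 = (product terms)/(Kc · other reactant terms) = 6.7081 / (3.17 · 1.3225) = 1.6001
[O₂] = 1.6001 M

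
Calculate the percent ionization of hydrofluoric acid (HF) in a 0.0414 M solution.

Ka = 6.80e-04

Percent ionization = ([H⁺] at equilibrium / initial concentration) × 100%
Percent ionization = 12%

Let x = [H⁺]. Ka = x²/(C - x) ⇒ x² + (6.80e-04)x - (6.80e-04)(0.0414) = 0. x = 4.9767e-03. Percent = (4.9767e-03/0.0414) × 100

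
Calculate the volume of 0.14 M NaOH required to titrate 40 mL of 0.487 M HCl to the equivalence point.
V_{base} = 139.1 mL

At equivalence: moles acid = moles base.
moles HCl = 0.487 M × 0.04 L = 0.01948 mol
V_NaOH = 0.01948 mol ÷ 0.14 M = 0.1391 L = 139.1 mL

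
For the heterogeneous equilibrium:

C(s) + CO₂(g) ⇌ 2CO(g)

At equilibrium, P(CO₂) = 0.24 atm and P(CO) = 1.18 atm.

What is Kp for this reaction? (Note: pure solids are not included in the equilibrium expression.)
K_p = 5.802

Solid C is excluded.
Kp = P(CO)²/P(CO₂) = (1.18)²/0.24 = 1.392/0.24 = 5.802.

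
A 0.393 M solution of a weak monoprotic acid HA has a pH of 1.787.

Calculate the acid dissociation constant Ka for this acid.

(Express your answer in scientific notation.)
K_a = 7.08e-04

[H⁺] = 10^(−pH) = 10^(−1.787) = 1.633e-02 M. For HA ⇌ H⁺ + A⁻, Ka = x²/(C − x) = (1.633e-02)²/(0.393 − 1.633e-02) = 7.08e-04.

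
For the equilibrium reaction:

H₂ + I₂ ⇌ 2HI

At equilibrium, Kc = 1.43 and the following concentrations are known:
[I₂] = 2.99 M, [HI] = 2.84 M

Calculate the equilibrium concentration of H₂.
[H₂] = 1.8864 M

Kc = ([HI]^2) / ([H₂] × [I₂]) = 1.43
[H₂]^1 = (product terms)/(Kc · other reactant terms) = 8.0656 / (1.43 · 2.99) = 1.8864
[H₂] = 1.8864 M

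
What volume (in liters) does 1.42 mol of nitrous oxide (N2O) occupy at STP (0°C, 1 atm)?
At STP, 1 mol of gas occupies 22.4 L
Volume = 1.42 mol × 22.4 L/mol = 31.81 L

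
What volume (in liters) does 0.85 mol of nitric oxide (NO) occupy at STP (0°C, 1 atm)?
At STP, 1 mol of gas occupies 22.4 L
Volume = 0.85 mol × 22.4 L/mol = 19.04 L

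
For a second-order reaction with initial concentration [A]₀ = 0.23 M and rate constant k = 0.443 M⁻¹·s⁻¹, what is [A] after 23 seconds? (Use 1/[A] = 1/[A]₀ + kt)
0.0688 M

1/[A] = 1/[A]₀ + k·t = 1/0.23 + (0.443)·(23) = 4.3478 + 10.1890 = 14.5368
[A] = 1/14.5368 = 0.0688 M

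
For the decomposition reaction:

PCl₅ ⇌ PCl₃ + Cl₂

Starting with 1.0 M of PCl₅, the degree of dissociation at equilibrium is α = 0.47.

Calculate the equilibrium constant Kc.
K_c = 0.4168

x = α·[A]₀ = 0.47 × 1.0 = 0.47 M dissociated.
At eq: [PCl₅] = 1.0 − 0.47 = 0.53 M; [PCl₃] = [Cl₂] = x = 0.47 M.
Kc = [PCl₃][Cl₂]/[PCl₅] = (0.47)²/0.53 = 0.4168.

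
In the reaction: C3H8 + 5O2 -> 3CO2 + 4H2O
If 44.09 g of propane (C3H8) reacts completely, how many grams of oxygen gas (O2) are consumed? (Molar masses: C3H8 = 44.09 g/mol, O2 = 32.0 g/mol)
Moles of C3H8 = 44.09 g ÷ 44.09 g/mol = 1 mol
Mole ratio: 5 mol O2 / 1 mol C3H8
Moles of O2 = 1 × (5/1) = 5 mol
Mass of O2 = 5 mol × 32.0 g/mol = 160 g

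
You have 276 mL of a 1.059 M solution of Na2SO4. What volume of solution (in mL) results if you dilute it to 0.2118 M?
Using M₁V₁ = M₂V₂:
1.059 × 276 = 0.2118 × V₂
V₂ = (1.059 × 276) / 0.2118 = 1380 mL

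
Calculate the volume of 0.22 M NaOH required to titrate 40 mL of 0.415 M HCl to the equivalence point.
V_{base} = 75.5 mL

At equivalence: moles acid = moles base.
moles HCl = 0.415 M × 0.04 L = 0.0166 mol
V_NaOH = 0.0166 mol ÷ 0.22 M = 0.07545 L = 75.5 mL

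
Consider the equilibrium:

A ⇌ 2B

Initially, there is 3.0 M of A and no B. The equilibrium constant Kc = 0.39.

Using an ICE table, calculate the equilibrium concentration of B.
[B] = 0.989 M

ICE: [A] = 3.0 − x, [B] = 2x.
Kc = (2x)²/(3.0 − x) = 0.39 ⇒ 4x² + 0.39x − 1.17 = 0.
x = (−0.39 + √(0.39² + 4·4·1.17))/(2·4) = (−0.39 + √18.872)/8 = 0.49428.
[B] = 2x = 0.989 M.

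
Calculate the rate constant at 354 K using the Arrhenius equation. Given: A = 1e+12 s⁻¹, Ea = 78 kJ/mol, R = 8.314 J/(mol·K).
3.09e+00 s⁻¹

k = A·exp(-Ea/(R·T)) = 1e+12·exp(-78000/(8.314·354)) = 1e+12·exp(-26.5022) = 1e+12·3.0921e-12 = 3.09e+00 s⁻¹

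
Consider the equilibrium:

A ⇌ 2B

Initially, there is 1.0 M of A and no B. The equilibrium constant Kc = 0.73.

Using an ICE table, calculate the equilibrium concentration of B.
[B] = 0.691 M

ICE: [A] = 1.0 − x, [B] = 2x.
Kc = (2x)²/(1.0 − x) = 0.73 ⇒ 4x² + 0.73x − 0.73 = 0.
x = (−0.73 + √(0.73² + 4·4·0.73))/(2·4) = (−0.73 + √12.213)/8 = 0.34559.
[B] = 2x = 0.691 M.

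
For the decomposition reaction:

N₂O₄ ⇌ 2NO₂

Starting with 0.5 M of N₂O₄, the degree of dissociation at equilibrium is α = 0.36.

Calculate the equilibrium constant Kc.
K_c = 0.4050

x = α·[A]₀ = 0.36 × 0.5 = 0.18 M dissociated.
At eq: [N₂O₄] = 0.5 − 0.18 = 0.32 M; [NO₂] = 2x = 0.36 M.
Kc = [NO₂]²/[N₂O₄] = (0.36)²/0.32 = 0.405.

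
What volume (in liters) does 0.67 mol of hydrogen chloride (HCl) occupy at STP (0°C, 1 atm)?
At STP, 1 mol of gas occupies 22.4 L
Volume = 0.67 mol × 22.4 L/mol = 15.01 L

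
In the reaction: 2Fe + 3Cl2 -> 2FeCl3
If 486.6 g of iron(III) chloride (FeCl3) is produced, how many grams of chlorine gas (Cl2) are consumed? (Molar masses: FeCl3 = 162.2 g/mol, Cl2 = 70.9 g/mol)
Moles of FeCl3 = 486.6 g ÷ 162.2 g/mol = 3 mol
Mole ratio: 3 mol Cl2 / 2 mol FeCl3
Moles of Cl2 = 3 × (3/2) = 4.5 mol
Mass of Cl2 = 4.5 mol × 70.9 g/mol = 319.1 g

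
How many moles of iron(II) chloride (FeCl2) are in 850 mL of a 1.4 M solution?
Moles = Molarity × Volume (L)
Moles = 1.4 M × 0.85 L = 1.19 mol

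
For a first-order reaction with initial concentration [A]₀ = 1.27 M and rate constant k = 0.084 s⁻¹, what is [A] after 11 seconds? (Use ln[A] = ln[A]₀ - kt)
0.5041 M

ln[A] = ln[A]₀ - k·t = ln(1.27) - (0.084)·(11) = 0.2390 - 0.9240 = -0.6850
[A] = e^(-0.6850) = 0.5041 M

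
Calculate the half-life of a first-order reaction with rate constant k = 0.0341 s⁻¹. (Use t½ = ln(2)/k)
20.33 s

t½ = ln(2)/k = 0.6931/0.0341 = 20.33 s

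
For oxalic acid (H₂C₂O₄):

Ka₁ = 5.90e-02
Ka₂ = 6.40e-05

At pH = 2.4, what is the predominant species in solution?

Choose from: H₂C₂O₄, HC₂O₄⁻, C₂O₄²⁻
HC₂O₄⁻

pKa1 = 1.23, pKa2 = 4.19. Each pKa is the crossover between adjacent species; pH = 2.4 lies in the region where HC₂O₄⁻ predominates.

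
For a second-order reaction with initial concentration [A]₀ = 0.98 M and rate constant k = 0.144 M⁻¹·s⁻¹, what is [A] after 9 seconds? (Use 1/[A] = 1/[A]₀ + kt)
0.4317 M

1/[A] = 1/[A]₀ + k·t = 1/0.98 + (0.144)·(9) = 1.0204 + 1.2960 = 2.3164
[A] = 1/2.3164 = 0.4317 M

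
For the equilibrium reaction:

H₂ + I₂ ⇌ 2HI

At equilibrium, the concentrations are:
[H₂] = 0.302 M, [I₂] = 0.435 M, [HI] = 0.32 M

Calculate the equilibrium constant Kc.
K_c = 0.7795

Kc = ([HI]^2) / ([H₂] × [I₂])
   = ((0.32)^2) / ((0.302)·(0.435))
   = 0.1024 / 0.13137 = 0.7795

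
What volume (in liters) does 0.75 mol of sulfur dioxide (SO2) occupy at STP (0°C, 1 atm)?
At STP, 1 mol of gas occupies 22.4 L
Volume = 0.75 mol × 22.4 L/mol = 16.80 L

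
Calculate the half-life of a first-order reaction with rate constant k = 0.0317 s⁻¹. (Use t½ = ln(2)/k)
21.87 s

t½ = ln(2)/k = 0.6931/0.0317 = 21.87 s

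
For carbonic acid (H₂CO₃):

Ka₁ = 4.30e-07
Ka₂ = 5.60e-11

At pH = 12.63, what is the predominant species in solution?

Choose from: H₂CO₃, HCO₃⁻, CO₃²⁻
CO₃²⁻

pKa1 = 6.37, pKa2 = 10.25. Each pKa is the crossover between adjacent species; pH = 12.63 lies in the region where CO₃²⁻ predominates.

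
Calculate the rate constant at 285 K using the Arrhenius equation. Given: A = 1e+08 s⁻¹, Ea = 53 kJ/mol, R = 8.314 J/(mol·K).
1.93e-02 s⁻¹

k = A·exp(-Ea/(R·T)) = 1e+08·exp(-53000/(8.314·285)) = 1e+08·exp(-22.3677) = 1e+08·1.9313e-10 = 1.93e-02 s⁻¹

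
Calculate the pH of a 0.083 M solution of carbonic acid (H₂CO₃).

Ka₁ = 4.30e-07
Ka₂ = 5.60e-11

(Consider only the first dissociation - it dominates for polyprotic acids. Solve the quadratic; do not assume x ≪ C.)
pH = 3.72

x² + Ka₁·x − Ka₁·C = 0 with Ka₁ = 4.30e-07, C = 0.083.
x = (−Ka₁ + √(Ka₁² + 4·Ka₁·C))/2 = 1.8870e-04 M, so pH = 3.72.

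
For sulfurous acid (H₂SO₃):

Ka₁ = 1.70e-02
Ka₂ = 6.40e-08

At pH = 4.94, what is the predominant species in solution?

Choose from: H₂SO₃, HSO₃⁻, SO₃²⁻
HSO₃⁻

pKa1 = 1.77, pKa2 = 7.19. Each pKa is the crossover between adjacent species; pH = 4.94 lies in the region where HSO₃⁻ predominates.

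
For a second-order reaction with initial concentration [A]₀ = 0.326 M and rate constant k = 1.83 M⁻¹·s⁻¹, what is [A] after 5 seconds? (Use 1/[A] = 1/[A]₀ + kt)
0.0818 M

1/[A] = 1/[A]₀ + k·t = 1/0.326 + (1.83)·(5) = 3.0675 + 9.1500 = 12.2175
[A] = 1/12.2175 = 0.0818 M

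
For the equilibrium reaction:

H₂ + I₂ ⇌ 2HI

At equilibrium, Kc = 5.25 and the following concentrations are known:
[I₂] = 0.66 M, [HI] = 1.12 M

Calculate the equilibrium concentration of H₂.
[H₂] = 0.3620 M

Kc = ([HI]^2) / ([H₂] × [I₂]) = 5.25
[H₂]^1 = (product terms)/(Kc · other reactant terms) = 1.2544 / (5.25 · 0.66) = 0.36202
[H₂] = 0.3620 M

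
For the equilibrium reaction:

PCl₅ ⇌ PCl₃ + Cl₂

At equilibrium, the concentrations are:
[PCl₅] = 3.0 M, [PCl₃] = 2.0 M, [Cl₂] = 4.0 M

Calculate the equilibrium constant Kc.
K_c = 2.6667

Kc = ([PCl₃] × [Cl₂]) / ([PCl₅])
   = ((2.0)·(4.0)) / ((3.0))
   = 8 / 3 = 2.6667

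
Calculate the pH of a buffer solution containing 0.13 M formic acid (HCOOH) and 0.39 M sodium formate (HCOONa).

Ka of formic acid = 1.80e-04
pH = 4.22

pKa = -log(1.80e-04) = 3.74. pH = pKa + log([A⁻]/[HA]) = 3.74 + log(0.39/0.13)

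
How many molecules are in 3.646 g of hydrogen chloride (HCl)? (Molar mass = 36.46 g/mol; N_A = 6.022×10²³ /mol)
Moles = 3.646 g ÷ 36.46 g/mol = 0.1 mol
Molecules = 0.1 mol × 6.022×10²³ /mol = 6.022e+22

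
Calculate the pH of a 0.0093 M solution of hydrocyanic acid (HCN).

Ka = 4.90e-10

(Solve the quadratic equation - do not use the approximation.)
pH = 5.67

x² + Ka×x - Ka×C = 0. Using quadratic formula: [H⁺] = 2.1345e-06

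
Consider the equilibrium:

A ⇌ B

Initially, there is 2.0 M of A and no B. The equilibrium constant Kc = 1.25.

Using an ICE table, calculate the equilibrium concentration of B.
[B] = 1.111 M

ICE: [A] = 2.0 − x, [B] = x.
Kc = x/(2.0 − x) = 1.25 ⇒ x = 1.25·2.0/(1 + 1.25) = 2.5/2.25 = 1.111.
[B] = x = 1.111 M.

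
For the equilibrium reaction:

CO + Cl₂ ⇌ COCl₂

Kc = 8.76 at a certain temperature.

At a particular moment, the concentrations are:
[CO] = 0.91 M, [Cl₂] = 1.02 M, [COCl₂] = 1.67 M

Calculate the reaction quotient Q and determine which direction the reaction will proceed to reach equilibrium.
Q = 1.799, Q < K, reaction proceeds forward (toward products)

Q = ([COCl₂]) / ([CO] × [Cl₂])
  = ((1.67)) / ((0.91)·(1.02)) = 1.67/0.9282 = 1.799
Since Q = 1.799 < Kc = 8.76, the reaction proceeds forward (toward products) to reach equilibrium.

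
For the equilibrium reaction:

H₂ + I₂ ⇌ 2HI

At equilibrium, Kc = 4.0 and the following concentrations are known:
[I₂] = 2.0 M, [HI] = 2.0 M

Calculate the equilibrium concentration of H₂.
[H₂] = 0.5000 M

Kc = ([HI]^2) / ([H₂] × [I₂]) = 4.0
[H₂]^1 = (product terms)/(Kc · other reactant terms) = 4 / (4.0 · 2) = 0.5
[H₂] = 0.5000 M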